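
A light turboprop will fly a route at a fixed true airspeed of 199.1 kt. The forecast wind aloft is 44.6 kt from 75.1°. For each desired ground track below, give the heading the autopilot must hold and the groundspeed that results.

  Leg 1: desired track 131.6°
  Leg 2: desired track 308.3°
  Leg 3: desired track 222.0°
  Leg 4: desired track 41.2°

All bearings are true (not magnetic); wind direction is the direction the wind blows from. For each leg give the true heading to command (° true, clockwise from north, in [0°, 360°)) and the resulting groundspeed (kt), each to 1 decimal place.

Leg 1: desired track 131.6°; wind correction -10.8° → command heading 120.8°, groundspeed 171.0 kt
Leg 2: desired track 308.3°; wind correction +10.3° → command heading 318.6°, groundspeed 222.6 kt
Leg 3: desired track 222.0°; wind correction -7.0° → command heading 215.0°, groundspeed 235.0 kt
Leg 4: desired track 41.2°; wind correction +7.2° → command heading 48.4°, groundspeed 160.5 kt

Leg 1: heading=120.8°, groundspeed=171.0 kt
Leg 2: heading=318.6°, groundspeed=222.6 kt
Leg 3: heading=215.0°, groundspeed=235.0 kt
Leg 4: heading=48.4°, groundspeed=160.5 kt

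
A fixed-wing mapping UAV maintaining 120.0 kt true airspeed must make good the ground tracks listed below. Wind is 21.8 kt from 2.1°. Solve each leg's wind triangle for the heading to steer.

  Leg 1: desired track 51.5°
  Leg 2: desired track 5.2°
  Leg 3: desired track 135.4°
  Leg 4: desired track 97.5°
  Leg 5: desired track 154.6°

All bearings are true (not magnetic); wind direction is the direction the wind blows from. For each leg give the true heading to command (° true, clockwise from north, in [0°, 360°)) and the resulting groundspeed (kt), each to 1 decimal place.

Leg 1: heading=43.6°, groundspeed=104.7 kt
Leg 2: heading=4.6°, groundspeed=98.2 kt
Leg 3: heading=127.8°, groundspeed=133.9 kt
Leg 4: heading=87.1°, groundspeed=120.1 kt
Leg 5: heading=149.8°, groundspeed=138.9 kt

Leg 1: desired track 51.5°; wind correction -7.9° → command heading 43.6°, groundspeed 104.7 kt
Leg 2: desired track 5.2°; wind correction -0.6° → command heading 4.6°, groundspeed 98.2 kt
Leg 3: desired track 135.4°; wind correction -7.6° → command heading 127.8°, groundspeed 133.9 kt
Leg 4: desired track 97.5°; wind correction -10.4° → command heading 87.1°, groundspeed 120.1 kt
Leg 5: desired track 154.6°; wind correction -4.8° → command heading 149.8°, groundspeed 138.9 kt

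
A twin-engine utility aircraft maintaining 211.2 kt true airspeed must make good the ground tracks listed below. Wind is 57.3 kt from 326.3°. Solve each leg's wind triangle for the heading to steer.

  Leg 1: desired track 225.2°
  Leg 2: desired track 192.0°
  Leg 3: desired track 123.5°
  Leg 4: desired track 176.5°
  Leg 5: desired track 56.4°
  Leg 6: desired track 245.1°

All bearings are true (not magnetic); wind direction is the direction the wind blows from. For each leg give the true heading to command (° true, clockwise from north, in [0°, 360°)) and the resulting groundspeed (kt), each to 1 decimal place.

Leg 1: heading=240.6°, groundspeed=214.6 kt
Leg 2: heading=203.2°, groundspeed=247.2 kt
Leg 3: heading=117.5°, groundspeed=262.9 kt
Leg 4: heading=184.3°, groundspeed=258.7 kt
Leg 5: heading=40.7°, groundspeed=203.4 kt
Leg 6: heading=260.7°, groundspeed=194.7 kt

Leg 1: desired track 225.2°; wind correction +15.4° → command heading 240.6°, groundspeed 214.6 kt
Leg 2: desired track 192.0°; wind correction +11.2° → command heading 203.2°, groundspeed 247.2 kt
Leg 3: desired track 123.5°; wind correction -6.0° → command heading 117.5°, groundspeed 262.9 kt
Leg 4: desired track 176.5°; wind correction +7.8° → command heading 184.3°, groundspeed 258.7 kt
Leg 5: desired track 56.4°; wind correction -15.7° → command heading 40.7°, groundspeed 203.4 kt
Leg 6: desired track 245.1°; wind correction +15.6° → command heading 260.7°, groundspeed 194.7 kt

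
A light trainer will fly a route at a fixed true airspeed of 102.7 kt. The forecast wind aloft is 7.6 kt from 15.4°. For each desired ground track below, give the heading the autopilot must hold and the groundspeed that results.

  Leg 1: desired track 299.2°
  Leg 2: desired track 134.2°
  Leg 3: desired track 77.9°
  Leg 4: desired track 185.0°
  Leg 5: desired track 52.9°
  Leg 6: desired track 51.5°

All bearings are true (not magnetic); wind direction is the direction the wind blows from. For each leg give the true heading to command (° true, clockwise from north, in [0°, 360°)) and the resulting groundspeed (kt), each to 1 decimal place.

Leg 1: heading=303.3°, groundspeed=100.6 kt
Leg 2: heading=130.5°, groundspeed=106.1 kt
Leg 3: heading=74.1°, groundspeed=99.0 kt
Leg 4: heading=184.2°, groundspeed=110.2 kt
Leg 5: heading=50.3°, groundspeed=96.6 kt
Leg 6: heading=49.0°, groundspeed=96.5 kt

Leg 1: desired track 299.2°; wind correction +4.1° → command heading 303.3°, groundspeed 100.6 kt
Leg 2: desired track 134.2°; wind correction -3.7° → command heading 130.5°, groundspeed 106.1 kt
Leg 3: desired track 77.9°; wind correction -3.8° → command heading 74.1°, groundspeed 99.0 kt
Leg 4: desired track 185.0°; wind correction -0.8° → command heading 184.2°, groundspeed 110.2 kt
Leg 5: desired track 52.9°; wind correction -2.6° → command heading 50.3°, groundspeed 96.6 kt
Leg 6: desired track 51.5°; wind correction -2.5° → command heading 49.0°, groundspeed 96.5 kt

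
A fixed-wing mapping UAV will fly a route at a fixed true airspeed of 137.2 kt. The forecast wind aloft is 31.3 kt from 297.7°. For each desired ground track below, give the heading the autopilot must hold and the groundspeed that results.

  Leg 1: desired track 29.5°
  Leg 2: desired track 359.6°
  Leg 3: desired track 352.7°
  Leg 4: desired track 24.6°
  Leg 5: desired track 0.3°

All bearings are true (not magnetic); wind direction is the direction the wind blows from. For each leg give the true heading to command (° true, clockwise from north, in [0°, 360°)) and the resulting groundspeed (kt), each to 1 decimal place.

Leg 1: desired track 29.5°; wind correction -13.2° → command heading 16.3°, groundspeed 134.6 kt
Leg 2: desired track 359.6°; wind correction -11.6° → command heading 348.0°, groundspeed 119.7 kt
Leg 3: desired track 352.7°; wind correction -10.8° → command heading 341.9°, groundspeed 116.8 kt
Leg 4: desired track 24.6°; wind correction -13.2° → command heading 11.4°, groundspeed 131.9 kt
Leg 5: desired track 0.3°; wind correction -11.7° → command heading 348.6°, groundspeed 120.0 kt

Leg 1: heading=16.3°, groundspeed=134.6 kt
Leg 2: heading=348.0°, groundspeed=119.7 kt
Leg 3: heading=341.9°, groundspeed=116.8 kt
Leg 4: heading=11.4°, groundspeed=131.9 kt
Leg 5: heading=348.6°, groundspeed=120.0 kt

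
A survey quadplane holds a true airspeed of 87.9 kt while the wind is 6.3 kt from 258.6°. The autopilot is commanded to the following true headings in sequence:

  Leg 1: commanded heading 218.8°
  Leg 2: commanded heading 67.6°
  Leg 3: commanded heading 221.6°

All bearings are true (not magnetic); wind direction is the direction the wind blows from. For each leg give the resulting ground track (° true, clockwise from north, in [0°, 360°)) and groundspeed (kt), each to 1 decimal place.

Leg 1: heading 218.8°; drift -2.8° → track 216.0°, groundspeed 83.2 kt
Leg 2: heading 67.6°; drift +0.7° → track 68.3°, groundspeed 94.1 kt
Leg 3: heading 221.6°; drift -2.6° → track 219.0°, groundspeed 83.0 kt

Leg 1: track=216.0°, groundspeed=83.2 kt
Leg 2: track=68.3°, groundspeed=94.1 kt
Leg 3: track=219.0°, groundspeed=83.0 kt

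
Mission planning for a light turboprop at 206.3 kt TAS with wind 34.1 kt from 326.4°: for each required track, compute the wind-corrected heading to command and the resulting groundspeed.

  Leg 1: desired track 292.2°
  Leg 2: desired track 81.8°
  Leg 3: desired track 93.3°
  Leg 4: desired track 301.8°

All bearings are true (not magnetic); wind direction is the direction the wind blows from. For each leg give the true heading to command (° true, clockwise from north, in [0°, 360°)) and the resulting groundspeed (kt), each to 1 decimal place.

Leg 1: desired track 292.2°; wind correction +5.3° → command heading 297.5°, groundspeed 177.2 kt
Leg 2: desired track 81.8°; wind correction -8.6° → command heading 73.2°, groundspeed 218.6 kt
Leg 3: desired track 93.3°; wind correction -7.6° → command heading 85.7°, groundspeed 225.0 kt
Leg 4: desired track 301.8°; wind correction +3.9° → command heading 305.7°, groundspeed 174.8 kt

Leg 1: heading=297.5°, groundspeed=177.2 kt
Leg 2: heading=73.2°, groundspeed=218.6 kt
Leg 3: heading=85.7°, groundspeed=225.0 kt
Leg 4: heading=305.7°, groundspeed=174.8 kt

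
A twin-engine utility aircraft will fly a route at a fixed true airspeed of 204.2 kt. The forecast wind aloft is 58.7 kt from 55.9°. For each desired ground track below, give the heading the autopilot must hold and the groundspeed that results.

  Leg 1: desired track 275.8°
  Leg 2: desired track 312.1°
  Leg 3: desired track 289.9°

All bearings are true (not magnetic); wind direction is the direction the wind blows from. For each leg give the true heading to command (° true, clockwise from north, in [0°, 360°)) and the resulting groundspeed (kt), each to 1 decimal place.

Leg 1: desired track 275.8°; wind correction +10.6° → command heading 286.4°, groundspeed 245.7 kt
Leg 2: desired track 312.1°; wind correction +16.2° → command heading 328.3°, groundspeed 210.1 kt
Leg 3: desired track 289.9°; wind correction +13.4° → command heading 303.3°, groundspeed 233.1 kt

Leg 1: heading=286.4°, groundspeed=245.7 kt
Leg 2: heading=328.3°, groundspeed=210.1 kt
Leg 3: heading=303.3°, groundspeed=233.1 kt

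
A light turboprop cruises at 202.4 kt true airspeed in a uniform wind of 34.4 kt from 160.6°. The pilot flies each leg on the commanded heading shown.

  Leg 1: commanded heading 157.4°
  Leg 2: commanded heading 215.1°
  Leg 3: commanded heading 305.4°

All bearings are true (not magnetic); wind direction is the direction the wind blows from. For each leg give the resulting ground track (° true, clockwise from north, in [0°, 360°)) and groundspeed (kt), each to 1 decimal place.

Leg 1: heading 157.4°; drift -0.7° → track 156.7°, groundspeed 168.1 kt
Leg 2: heading 215.1°; drift +8.7° → track 223.8°, groundspeed 184.6 kt
Leg 3: heading 305.4°; drift +4.9° → track 310.3°, groundspeed 231.4 kt

Leg 1: track=156.7°, groundspeed=168.1 kt
Leg 2: track=223.8°, groundspeed=184.6 kt
Leg 3: track=310.3°, groundspeed=231.4 kt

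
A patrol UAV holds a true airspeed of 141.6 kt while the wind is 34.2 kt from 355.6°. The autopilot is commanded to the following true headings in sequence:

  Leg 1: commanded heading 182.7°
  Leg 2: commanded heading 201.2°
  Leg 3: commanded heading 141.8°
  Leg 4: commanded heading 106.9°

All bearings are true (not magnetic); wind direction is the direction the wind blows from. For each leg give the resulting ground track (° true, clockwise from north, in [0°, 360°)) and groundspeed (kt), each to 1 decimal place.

Leg 1: track=181.3°, groundspeed=175.6 kt
Leg 2: track=196.3°, groundspeed=173.1 kt
Leg 3: track=148.2°, groundspeed=171.1 kt
Leg 4: track=118.6°, groundspeed=157.3 kt

Leg 1: heading 182.7°; drift -1.4° → track 181.3°, groundspeed 175.6 kt
Leg 2: heading 201.2°; drift -4.9° → track 196.3°, groundspeed 173.1 kt
Leg 3: heading 141.8°; drift +6.4° → track 148.2°, groundspeed 171.1 kt
Leg 4: heading 106.9°; drift +11.7° → track 118.6°, groundspeed 157.3 kt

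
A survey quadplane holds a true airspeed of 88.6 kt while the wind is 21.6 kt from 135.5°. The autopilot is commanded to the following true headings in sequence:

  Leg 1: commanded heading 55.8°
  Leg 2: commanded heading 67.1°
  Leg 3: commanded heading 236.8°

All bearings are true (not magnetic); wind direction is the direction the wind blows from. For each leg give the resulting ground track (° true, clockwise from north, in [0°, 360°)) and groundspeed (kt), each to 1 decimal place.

Leg 1: track=41.7°, groundspeed=87.4 kt
Leg 2: track=53.1°, groundspeed=83.1 kt
Leg 3: track=249.7°, groundspeed=95.2 kt

Leg 1: heading 55.8°; drift -14.1° → track 41.7°, groundspeed 87.4 kt
Leg 2: heading 67.1°; drift -14.0° → track 53.1°, groundspeed 83.1 kt
Leg 3: heading 236.8°; drift +12.9° → track 249.7°, groundspeed 95.2 kt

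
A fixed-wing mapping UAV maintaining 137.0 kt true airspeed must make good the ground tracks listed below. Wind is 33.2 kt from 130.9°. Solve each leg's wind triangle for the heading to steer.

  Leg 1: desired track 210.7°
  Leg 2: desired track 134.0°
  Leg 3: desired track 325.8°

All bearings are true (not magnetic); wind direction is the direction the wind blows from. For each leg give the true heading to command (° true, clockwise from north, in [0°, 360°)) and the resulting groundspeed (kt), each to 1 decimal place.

Leg 1: heading=196.9°, groundspeed=127.2 kt
Leg 2: heading=133.2°, groundspeed=103.8 kt
Leg 3: heading=329.4°, groundspeed=168.8 kt

Leg 1: desired track 210.7°; wind correction -13.8° → command heading 196.9°, groundspeed 127.2 kt
Leg 2: desired track 134.0°; wind correction -0.8° → command heading 133.2°, groundspeed 103.8 kt
Leg 3: desired track 325.8°; wind correction +3.6° → command heading 329.4°, groundspeed 168.8 kt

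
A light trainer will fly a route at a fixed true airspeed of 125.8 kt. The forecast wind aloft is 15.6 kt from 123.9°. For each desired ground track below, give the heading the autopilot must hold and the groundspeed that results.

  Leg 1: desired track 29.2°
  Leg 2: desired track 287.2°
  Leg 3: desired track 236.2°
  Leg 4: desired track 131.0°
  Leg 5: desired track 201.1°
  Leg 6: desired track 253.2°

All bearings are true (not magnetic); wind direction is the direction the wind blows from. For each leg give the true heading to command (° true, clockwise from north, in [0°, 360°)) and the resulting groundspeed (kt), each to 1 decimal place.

Leg 1: desired track 29.2°; wind correction +7.1° → command heading 36.3°, groundspeed 126.1 kt
Leg 2: desired track 287.2°; wind correction -2.0° → command heading 285.2°, groundspeed 140.7 kt
Leg 3: desired track 236.2°; wind correction -6.6° → command heading 229.6°, groundspeed 130.9 kt
Leg 4: desired track 131.0°; wind correction -0.9° → command heading 130.1°, groundspeed 110.3 kt
Leg 5: desired track 201.1°; wind correction -6.9° → command heading 194.2°, groundspeed 121.4 kt
Leg 6: desired track 253.2°; wind correction -5.5° → command heading 247.7°, groundspeed 135.1 kt

Leg 1: heading=36.3°, groundspeed=126.1 kt
Leg 2: heading=285.2°, groundspeed=140.7 kt
Leg 3: heading=229.6°, groundspeed=130.9 kt
Leg 4: heading=130.1°, groundspeed=110.3 kt
Leg 5: heading=194.2°, groundspeed=121.4 kt
Leg 6: heading=247.7°, groundspeed=135.1 kt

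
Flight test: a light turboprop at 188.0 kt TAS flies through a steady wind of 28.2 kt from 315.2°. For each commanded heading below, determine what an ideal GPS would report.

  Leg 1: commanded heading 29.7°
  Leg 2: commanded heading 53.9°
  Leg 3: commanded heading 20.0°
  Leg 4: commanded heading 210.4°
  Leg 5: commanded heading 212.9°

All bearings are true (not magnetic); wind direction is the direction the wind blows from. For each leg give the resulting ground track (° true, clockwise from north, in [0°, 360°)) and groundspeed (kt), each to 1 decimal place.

Leg 1: track=38.3°, groundspeed=182.5 kt
Leg 2: track=62.1°, groundspeed=194.3 kt
Leg 3: track=28.2°, groundspeed=177.8 kt
Leg 4: track=202.4°, groundspeed=197.1 kt
Leg 5: track=204.8°, groundspeed=196.0 kt

Leg 1: heading 29.7°; drift +8.6° → track 38.3°, groundspeed 182.5 kt
Leg 2: heading 53.9°; drift +8.2° → track 62.1°, groundspeed 194.3 kt
Leg 3: heading 20.0°; drift +8.2° → track 28.2°, groundspeed 177.8 kt
Leg 4: heading 210.4°; drift -8.0° → track 202.4°, groundspeed 197.1 kt
Leg 5: heading 212.9°; drift -8.1° → track 204.8°, groundspeed 196.0 kt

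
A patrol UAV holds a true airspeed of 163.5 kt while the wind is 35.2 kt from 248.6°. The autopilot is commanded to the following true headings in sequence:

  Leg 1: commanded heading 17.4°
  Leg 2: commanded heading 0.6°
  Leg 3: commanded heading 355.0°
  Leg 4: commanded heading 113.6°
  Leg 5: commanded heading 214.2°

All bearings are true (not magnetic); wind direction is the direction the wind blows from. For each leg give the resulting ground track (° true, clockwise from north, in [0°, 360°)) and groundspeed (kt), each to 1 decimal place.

Leg 1: track=25.8°, groundspeed=187.6 kt
Leg 2: track=11.1°, groundspeed=179.7 kt
Leg 3: track=6.0°, groundspeed=176.7 kt
Leg 4: track=106.1°, groundspeed=190.0 kt
Leg 5: track=205.8°, groundspeed=135.9 kt

Leg 1: heading 17.4°; drift +8.4° → track 25.8°, groundspeed 187.6 kt
Leg 2: heading 0.6°; drift +10.5° → track 11.1°, groundspeed 179.7 kt
Leg 3: heading 355.0°; drift +11.0° → track 6.0°, groundspeed 176.7 kt
Leg 4: heading 113.6°; drift -7.5° → track 106.1°, groundspeed 190.0 kt
Leg 5: heading 214.2°; drift -8.4° → track 205.8°, groundspeed 135.9 kt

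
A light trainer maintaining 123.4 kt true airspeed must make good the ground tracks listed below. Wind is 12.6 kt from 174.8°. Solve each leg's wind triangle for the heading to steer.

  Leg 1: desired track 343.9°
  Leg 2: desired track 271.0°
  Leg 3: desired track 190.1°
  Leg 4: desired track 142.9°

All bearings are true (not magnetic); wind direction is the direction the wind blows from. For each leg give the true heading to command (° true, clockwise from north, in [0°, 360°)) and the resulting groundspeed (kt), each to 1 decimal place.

Leg 1: heading=342.8°, groundspeed=135.7 kt
Leg 2: heading=265.2°, groundspeed=124.1 kt
Leg 3: heading=188.6°, groundspeed=111.2 kt
Leg 4: heading=146.0°, groundspeed=112.5 kt

Leg 1: desired track 343.9°; wind correction -1.1° → command heading 342.8°, groundspeed 135.7 kt
Leg 2: desired track 271.0°; wind correction -5.8° → command heading 265.2°, groundspeed 124.1 kt
Leg 3: desired track 190.1°; wind correction -1.5° → command heading 188.6°, groundspeed 111.2 kt
Leg 4: desired track 142.9°; wind correction +3.1° → command heading 146.0°, groundspeed 112.5 kt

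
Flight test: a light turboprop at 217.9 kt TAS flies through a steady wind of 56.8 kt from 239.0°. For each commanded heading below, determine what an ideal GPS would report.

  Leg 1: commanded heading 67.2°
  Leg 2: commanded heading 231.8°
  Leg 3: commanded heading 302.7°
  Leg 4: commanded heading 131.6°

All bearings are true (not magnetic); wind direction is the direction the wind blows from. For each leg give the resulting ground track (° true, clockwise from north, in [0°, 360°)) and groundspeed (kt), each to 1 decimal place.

Leg 1: track=65.5°, groundspeed=274.2 kt
Leg 2: track=229.3°, groundspeed=161.7 kt
Leg 3: track=317.5°, groundspeed=199.3 kt
Leg 4: track=118.6°, groundspeed=241.1 kt

Leg 1: heading 67.2°; drift -1.7° → track 65.5°, groundspeed 274.2 kt
Leg 2: heading 231.8°; drift -2.5° → track 229.3°, groundspeed 161.7 kt
Leg 3: heading 302.7°; drift +14.8° → track 317.5°, groundspeed 199.3 kt
Leg 4: heading 131.6°; drift -13.0° → track 118.6°, groundspeed 241.1 kt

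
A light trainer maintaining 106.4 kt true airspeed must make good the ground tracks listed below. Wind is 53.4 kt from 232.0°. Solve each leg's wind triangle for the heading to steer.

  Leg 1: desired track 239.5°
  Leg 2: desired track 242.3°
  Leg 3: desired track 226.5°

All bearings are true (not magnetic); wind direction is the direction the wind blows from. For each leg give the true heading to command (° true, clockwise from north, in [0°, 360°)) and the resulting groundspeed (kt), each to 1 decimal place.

Leg 1: desired track 239.5°; wind correction -3.8° → command heading 235.7°, groundspeed 53.2 kt
Leg 2: desired track 242.3°; wind correction -5.1° → command heading 237.2°, groundspeed 53.4 kt
Leg 3: desired track 226.5°; wind correction +2.8° → command heading 229.3°, groundspeed 53.1 kt

Leg 1: heading=235.7°, groundspeed=53.2 kt
Leg 2: heading=237.2°, groundspeed=53.4 kt
Leg 3: heading=229.3°, groundspeed=53.1 kt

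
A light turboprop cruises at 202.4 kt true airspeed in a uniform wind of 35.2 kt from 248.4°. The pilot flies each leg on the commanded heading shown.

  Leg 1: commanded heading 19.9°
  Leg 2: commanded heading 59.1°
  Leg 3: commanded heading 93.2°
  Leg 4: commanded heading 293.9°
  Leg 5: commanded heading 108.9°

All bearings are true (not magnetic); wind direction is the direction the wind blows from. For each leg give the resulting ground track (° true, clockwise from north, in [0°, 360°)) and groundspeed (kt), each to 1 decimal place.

Leg 1: heading 19.9°; drift +6.7° → track 26.6°, groundspeed 227.3 kt
Leg 2: heading 59.1°; drift +1.4° → track 60.5°, groundspeed 237.2 kt
Leg 3: heading 93.2°; drift -3.6° → track 89.6°, groundspeed 234.8 kt
Leg 4: heading 293.9°; drift +8.0° → track 301.9°, groundspeed 179.5 kt
Leg 5: heading 108.9°; drift -5.7° → track 103.2°, groundspeed 230.3 kt

Leg 1: track=26.6°, groundspeed=227.3 kt
Leg 2: track=60.5°, groundspeed=237.2 kt
Leg 3: track=89.6°, groundspeed=234.8 kt
Leg 4: track=301.9°, groundspeed=179.5 kt
Leg 5: track=103.2°, groundspeed=230.3 kt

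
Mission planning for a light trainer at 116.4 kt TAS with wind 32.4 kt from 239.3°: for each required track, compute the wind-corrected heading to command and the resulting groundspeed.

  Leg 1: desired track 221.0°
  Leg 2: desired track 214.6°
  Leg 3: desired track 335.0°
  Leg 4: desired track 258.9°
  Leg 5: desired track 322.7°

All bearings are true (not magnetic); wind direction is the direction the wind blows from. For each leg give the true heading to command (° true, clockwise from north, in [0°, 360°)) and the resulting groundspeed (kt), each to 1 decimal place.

Leg 1: desired track 221.0°; wind correction +5.0° → command heading 226.0°, groundspeed 85.2 kt
Leg 2: desired track 214.6°; wind correction +6.7° → command heading 221.3°, groundspeed 86.2 kt
Leg 3: desired track 335.0°; wind correction -16.1° → command heading 318.9°, groundspeed 115.1 kt
Leg 4: desired track 258.9°; wind correction -5.4° → command heading 253.5°, groundspeed 85.4 kt
Leg 5: desired track 322.7°; wind correction -16.1° → command heading 306.6°, groundspeed 108.1 kt

Leg 1: heading=226.0°, groundspeed=85.2 kt
Leg 2: heading=221.3°, groundspeed=86.2 kt
Leg 3: heading=318.9°, groundspeed=115.1 kt
Leg 4: heading=253.5°, groundspeed=85.4 kt
Leg 5: heading=306.6°, groundspeed=108.1 kt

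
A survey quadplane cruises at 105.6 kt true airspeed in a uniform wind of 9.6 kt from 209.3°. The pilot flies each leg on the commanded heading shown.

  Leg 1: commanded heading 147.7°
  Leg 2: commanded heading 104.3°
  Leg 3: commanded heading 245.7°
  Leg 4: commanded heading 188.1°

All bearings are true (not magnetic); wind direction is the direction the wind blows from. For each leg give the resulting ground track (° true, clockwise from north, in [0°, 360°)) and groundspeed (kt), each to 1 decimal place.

Leg 1: heading 147.7°; drift -4.8° → track 142.9°, groundspeed 101.4 kt
Leg 2: heading 104.3°; drift -4.9° → track 99.4°, groundspeed 108.5 kt
Leg 3: heading 245.7°; drift +3.3° → track 249.0°, groundspeed 98.0 kt
Leg 4: heading 188.1°; drift -2.1° → track 186.0°, groundspeed 96.7 kt

Leg 1: track=142.9°, groundspeed=101.4 kt
Leg 2: track=99.4°, groundspeed=108.5 kt
Leg 3: track=249.0°, groundspeed=98.0 kt
Leg 4: track=186.0°, groundspeed=96.7 kt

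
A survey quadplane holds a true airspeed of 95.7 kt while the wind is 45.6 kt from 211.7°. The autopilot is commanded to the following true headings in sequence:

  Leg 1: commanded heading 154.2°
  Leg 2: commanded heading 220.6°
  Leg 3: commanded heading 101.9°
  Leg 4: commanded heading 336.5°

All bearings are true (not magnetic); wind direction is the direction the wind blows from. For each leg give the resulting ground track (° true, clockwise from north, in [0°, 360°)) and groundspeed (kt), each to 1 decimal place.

Leg 1: heading 154.2°; drift -28.4° → track 125.8°, groundspeed 80.9 kt
Leg 2: heading 220.6°; drift +7.9° → track 228.5°, groundspeed 51.1 kt
Leg 3: heading 101.9°; drift -21.1° → track 80.8°, groundspeed 119.1 kt
Leg 4: heading 336.5°; drift +17.1° → track 353.6°, groundspeed 127.4 kt

Leg 1: track=125.8°, groundspeed=80.9 kt
Leg 2: track=228.5°, groundspeed=51.1 kt
Leg 3: track=80.8°, groundspeed=119.1 kt
Leg 4: track=353.6°, groundspeed=127.4 kt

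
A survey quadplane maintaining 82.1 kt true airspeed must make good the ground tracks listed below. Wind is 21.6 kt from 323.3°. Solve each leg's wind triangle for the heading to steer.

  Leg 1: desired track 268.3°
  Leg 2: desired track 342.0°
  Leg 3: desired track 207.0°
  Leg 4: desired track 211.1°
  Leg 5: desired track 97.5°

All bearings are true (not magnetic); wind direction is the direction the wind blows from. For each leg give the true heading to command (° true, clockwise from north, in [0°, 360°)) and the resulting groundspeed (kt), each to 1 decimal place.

Leg 1: desired track 268.3°; wind correction +12.4° → command heading 280.7°, groundspeed 67.8 kt
Leg 2: desired track 342.0°; wind correction -4.8° → command heading 337.2°, groundspeed 61.3 kt
Leg 3: desired track 207.0°; wind correction +13.6° → command heading 220.6°, groundspeed 89.4 kt
Leg 4: desired track 211.1°; wind correction +14.1° → command heading 225.2°, groundspeed 87.8 kt
Leg 5: desired track 97.5°; wind correction -10.9° → command heading 86.6°, groundspeed 95.7 kt

Leg 1: heading=280.7°, groundspeed=67.8 kt
Leg 2: heading=337.2°, groundspeed=61.3 kt
Leg 3: heading=220.6°, groundspeed=89.4 kt
Leg 4: heading=225.2°, groundspeed=87.8 kt
Leg 5: heading=86.6°, groundspeed=95.7 kt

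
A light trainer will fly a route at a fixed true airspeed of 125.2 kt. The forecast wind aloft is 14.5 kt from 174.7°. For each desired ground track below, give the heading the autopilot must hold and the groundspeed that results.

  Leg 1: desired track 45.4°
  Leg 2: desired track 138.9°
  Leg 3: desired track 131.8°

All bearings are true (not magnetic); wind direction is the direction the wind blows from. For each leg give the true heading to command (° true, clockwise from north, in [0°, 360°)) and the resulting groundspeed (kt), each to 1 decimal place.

Leg 1: heading=50.5°, groundspeed=133.9 kt
Leg 2: heading=142.8°, groundspeed=113.2 kt
Leg 3: heading=136.3°, groundspeed=114.2 kt

Leg 1: desired track 45.4°; wind correction +5.1° → command heading 50.5°, groundspeed 133.9 kt
Leg 2: desired track 138.9°; wind correction +3.9° → command heading 142.8°, groundspeed 113.2 kt
Leg 3: desired track 131.8°; wind correction +4.5° → command heading 136.3°, groundspeed 114.2 kt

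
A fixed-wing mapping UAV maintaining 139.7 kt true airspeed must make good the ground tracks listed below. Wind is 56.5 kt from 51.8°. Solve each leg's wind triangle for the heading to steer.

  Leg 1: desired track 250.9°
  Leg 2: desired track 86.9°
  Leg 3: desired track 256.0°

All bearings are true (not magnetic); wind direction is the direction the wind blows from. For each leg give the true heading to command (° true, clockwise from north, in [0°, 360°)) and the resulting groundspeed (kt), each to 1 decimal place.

Leg 1: desired track 250.9°; wind correction +7.6° → command heading 258.5°, groundspeed 191.9 kt
Leg 2: desired track 86.9°; wind correction -13.4° → command heading 73.5°, groundspeed 89.6 kt
Leg 3: desired track 256.0°; wind correction +9.5° → command heading 265.5°, groundspeed 189.3 kt

Leg 1: heading=258.5°, groundspeed=191.9 kt
Leg 2: heading=73.5°, groundspeed=89.6 kt
Leg 3: heading=265.5°, groundspeed=189.3 kt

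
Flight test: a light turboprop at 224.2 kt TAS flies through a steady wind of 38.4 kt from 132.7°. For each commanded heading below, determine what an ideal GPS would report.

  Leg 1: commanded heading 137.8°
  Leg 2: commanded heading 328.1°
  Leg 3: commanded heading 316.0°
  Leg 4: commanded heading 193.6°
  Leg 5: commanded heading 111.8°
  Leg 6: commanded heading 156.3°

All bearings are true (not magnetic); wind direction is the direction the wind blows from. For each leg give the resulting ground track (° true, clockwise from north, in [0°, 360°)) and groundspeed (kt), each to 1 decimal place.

Leg 1: track=138.9°, groundspeed=186.0 kt
Leg 2: track=325.9°, groundspeed=261.4 kt
Leg 3: track=315.5°, groundspeed=262.5 kt
Leg 4: track=202.9°, groundspeed=208.2 kt
Leg 5: track=107.6°, groundspeed=188.8 kt
Leg 6: track=160.9°, groundspeed=189.6 kt

Leg 1: heading 137.8°; drift +1.1° → track 138.9°, groundspeed 186.0 kt
Leg 2: heading 328.1°; drift -2.2° → track 325.9°, groundspeed 261.4 kt
Leg 3: heading 316.0°; drift -0.5° → track 315.5°, groundspeed 262.5 kt
Leg 4: heading 193.6°; drift +9.3° → track 202.9°, groundspeed 208.2 kt
Leg 5: heading 111.8°; drift -4.2° → track 107.6°, groundspeed 188.8 kt
Leg 6: heading 156.3°; drift +4.6° → track 160.9°, groundspeed 189.6 kt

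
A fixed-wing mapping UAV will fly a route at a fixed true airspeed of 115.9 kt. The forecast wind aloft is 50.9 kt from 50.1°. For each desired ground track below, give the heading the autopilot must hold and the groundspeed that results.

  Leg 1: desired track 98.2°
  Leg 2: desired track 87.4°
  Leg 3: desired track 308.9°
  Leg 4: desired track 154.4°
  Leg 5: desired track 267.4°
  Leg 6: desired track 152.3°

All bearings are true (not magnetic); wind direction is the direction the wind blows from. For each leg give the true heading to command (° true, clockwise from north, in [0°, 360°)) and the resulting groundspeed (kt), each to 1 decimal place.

Leg 1: heading=79.1°, groundspeed=75.5 kt
Leg 2: heading=72.0°, groundspeed=71.2 kt
Leg 3: heading=334.4°, groundspeed=114.5 kt
Leg 4: heading=129.2°, groundspeed=117.5 kt
Leg 5: heading=282.8°, groundspeed=152.2 kt
Leg 6: heading=126.9°, groundspeed=115.4 kt

Leg 1: desired track 98.2°; wind correction -19.1° → command heading 79.1°, groundspeed 75.5 kt
Leg 2: desired track 87.4°; wind correction -15.4° → command heading 72.0°, groundspeed 71.2 kt
Leg 3: desired track 308.9°; wind correction +25.5° → command heading 334.4°, groundspeed 114.5 kt
Leg 4: desired track 154.4°; wind correction -25.2° → command heading 129.2°, groundspeed 117.5 kt
Leg 5: desired track 267.4°; wind correction +15.4° → command heading 282.8°, groundspeed 152.2 kt
Leg 6: desired track 152.3°; wind correction -25.4° → command heading 126.9°, groundspeed 115.4 kt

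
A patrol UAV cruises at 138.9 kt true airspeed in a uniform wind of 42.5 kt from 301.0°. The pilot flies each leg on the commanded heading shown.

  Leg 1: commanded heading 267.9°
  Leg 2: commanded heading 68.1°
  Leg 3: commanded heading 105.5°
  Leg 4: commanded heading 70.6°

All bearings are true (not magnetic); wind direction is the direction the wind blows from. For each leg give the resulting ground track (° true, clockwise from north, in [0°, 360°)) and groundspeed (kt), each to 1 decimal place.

Leg 1: heading 267.9°; drift -12.7° → track 255.2°, groundspeed 105.9 kt
Leg 2: heading 68.1°; drift +11.6° → track 79.7°, groundspeed 168.0 kt
Leg 3: heading 105.5°; drift +3.6° → track 109.1°, groundspeed 180.2 kt
Leg 4: heading 70.6°; drift +11.2° → track 81.8°, groundspeed 169.2 kt

Leg 1: track=255.2°, groundspeed=105.9 kt
Leg 2: track=79.7°, groundspeed=168.0 kt
Leg 3: track=109.1°, groundspeed=180.2 kt
Leg 4: track=81.8°, groundspeed=169.2 kt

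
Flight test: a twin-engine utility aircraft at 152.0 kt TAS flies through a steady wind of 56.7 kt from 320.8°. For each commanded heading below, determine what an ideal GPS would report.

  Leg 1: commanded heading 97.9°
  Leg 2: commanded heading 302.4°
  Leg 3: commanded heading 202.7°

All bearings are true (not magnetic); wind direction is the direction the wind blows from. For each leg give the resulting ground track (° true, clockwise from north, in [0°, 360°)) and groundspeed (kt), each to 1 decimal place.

Leg 1: track=109.2°, groundspeed=197.3 kt
Leg 2: track=292.1°, groundspeed=99.8 kt
Leg 3: track=187.1°, groundspeed=185.6 kt

Leg 1: heading 97.9°; drift +11.3° → track 109.2°, groundspeed 197.3 kt
Leg 2: heading 302.4°; drift -10.3° → track 292.1°, groundspeed 99.8 kt
Leg 3: heading 202.7°; drift -15.6° → track 187.1°, groundspeed 185.6 kt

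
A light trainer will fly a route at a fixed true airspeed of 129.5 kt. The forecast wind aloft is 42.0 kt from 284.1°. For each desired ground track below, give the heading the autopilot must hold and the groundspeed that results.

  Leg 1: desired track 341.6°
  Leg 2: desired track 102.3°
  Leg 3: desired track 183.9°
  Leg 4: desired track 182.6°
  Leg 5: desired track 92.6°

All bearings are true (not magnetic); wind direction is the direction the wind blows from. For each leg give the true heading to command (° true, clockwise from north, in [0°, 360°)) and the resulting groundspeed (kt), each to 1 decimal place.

Leg 1: desired track 341.6°; wind correction -15.9° → command heading 325.7°, groundspeed 102.0 kt
Leg 2: desired track 102.3°; wind correction -0.6° → command heading 101.7°, groundspeed 171.5 kt
Leg 3: desired track 183.9°; wind correction +18.6° → command heading 202.5°, groundspeed 130.2 kt
Leg 4: desired track 182.6°; wind correction +18.5° → command heading 201.1°, groundspeed 131.2 kt
Leg 5: desired track 92.6°; wind correction -3.7° → command heading 88.9°, groundspeed 170.4 kt

Leg 1: heading=325.7°, groundspeed=102.0 kt
Leg 2: heading=101.7°, groundspeed=171.5 kt
Leg 3: heading=202.5°, groundspeed=130.2 kt
Leg 4: heading=201.1°, groundspeed=131.2 kt
Leg 5: heading=88.9°, groundspeed=170.4 kt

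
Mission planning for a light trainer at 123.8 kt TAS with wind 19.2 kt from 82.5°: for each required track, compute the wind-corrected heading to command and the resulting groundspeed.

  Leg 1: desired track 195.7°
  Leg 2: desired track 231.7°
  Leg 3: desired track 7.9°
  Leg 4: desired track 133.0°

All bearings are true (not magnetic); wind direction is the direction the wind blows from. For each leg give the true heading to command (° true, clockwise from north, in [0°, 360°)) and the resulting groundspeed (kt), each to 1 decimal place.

Leg 1: heading=187.5°, groundspeed=130.1 kt
Leg 2: heading=227.1°, groundspeed=139.9 kt
Leg 3: heading=16.5°, groundspeed=117.3 kt
Leg 4: heading=126.1°, groundspeed=110.7 kt

Leg 1: desired track 195.7°; wind correction -8.2° → command heading 187.5°, groundspeed 130.1 kt
Leg 2: desired track 231.7°; wind correction -4.6° → command heading 227.1°, groundspeed 139.9 kt
Leg 3: desired track 7.9°; wind correction +8.6° → command heading 16.5°, groundspeed 117.3 kt
Leg 4: desired track 133.0°; wind correction -6.9° → command heading 126.1°, groundspeed 110.7 kt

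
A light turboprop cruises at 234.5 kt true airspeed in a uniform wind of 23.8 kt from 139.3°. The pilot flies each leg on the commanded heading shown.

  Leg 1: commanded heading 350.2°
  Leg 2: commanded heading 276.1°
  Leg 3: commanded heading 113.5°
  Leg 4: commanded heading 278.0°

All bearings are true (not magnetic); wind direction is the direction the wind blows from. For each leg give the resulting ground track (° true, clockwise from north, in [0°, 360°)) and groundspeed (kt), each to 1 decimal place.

Leg 1: track=347.5°, groundspeed=255.2 kt
Leg 2: track=279.8°, groundspeed=252.4 kt
Leg 3: track=110.7°, groundspeed=213.3 kt
Leg 4: track=281.6°, groundspeed=252.9 kt

Leg 1: heading 350.2°; drift -2.7° → track 347.5°, groundspeed 255.2 kt
Leg 2: heading 276.1°; drift +3.7° → track 279.8°, groundspeed 252.4 kt
Leg 3: heading 113.5°; drift -2.8° → track 110.7°, groundspeed 213.3 kt
Leg 4: heading 278.0°; drift +3.6° → track 281.6°, groundspeed 252.9 kt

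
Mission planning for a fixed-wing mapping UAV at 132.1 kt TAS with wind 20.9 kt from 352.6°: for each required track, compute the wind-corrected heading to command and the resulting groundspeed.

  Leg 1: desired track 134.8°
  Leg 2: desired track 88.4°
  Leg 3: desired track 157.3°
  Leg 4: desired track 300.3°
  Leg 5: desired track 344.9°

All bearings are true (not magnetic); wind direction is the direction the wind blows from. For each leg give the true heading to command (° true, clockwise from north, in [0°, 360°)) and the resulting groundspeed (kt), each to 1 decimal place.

Leg 1: desired track 134.8°; wind correction -5.6° → command heading 129.2°, groundspeed 148.0 kt
Leg 2: desired track 88.4°; wind correction -9.1° → command heading 79.3°, groundspeed 132.6 kt
Leg 3: desired track 157.3°; wind correction -2.4° → command heading 154.9°, groundspeed 152.1 kt
Leg 4: desired track 300.3°; wind correction +7.2° → command heading 307.5°, groundspeed 118.3 kt
Leg 5: desired track 344.9°; wind correction +1.2° → command heading 346.1°, groundspeed 111.4 kt

Leg 1: heading=129.2°, groundspeed=148.0 kt
Leg 2: heading=79.3°, groundspeed=132.6 kt
Leg 3: heading=154.9°, groundspeed=152.1 kt
Leg 4: heading=307.5°, groundspeed=118.3 kt
Leg 5: heading=346.1°, groundspeed=111.4 kt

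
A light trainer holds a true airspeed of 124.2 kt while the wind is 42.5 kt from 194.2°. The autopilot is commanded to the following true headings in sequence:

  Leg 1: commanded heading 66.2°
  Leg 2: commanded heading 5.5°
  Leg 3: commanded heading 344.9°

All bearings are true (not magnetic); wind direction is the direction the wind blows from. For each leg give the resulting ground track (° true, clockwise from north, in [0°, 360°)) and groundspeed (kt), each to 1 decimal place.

Leg 1: track=53.6°, groundspeed=154.1 kt
Leg 2: track=7.7°, groundspeed=166.3 kt
Leg 3: track=352.2°, groundspeed=162.6 kt

Leg 1: heading 66.2°; drift -12.6° → track 53.6°, groundspeed 154.1 kt
Leg 2: heading 5.5°; drift +2.2° → track 7.7°, groundspeed 166.3 kt
Leg 3: heading 344.9°; drift +7.3° → track 352.2°, groundspeed 162.6 kt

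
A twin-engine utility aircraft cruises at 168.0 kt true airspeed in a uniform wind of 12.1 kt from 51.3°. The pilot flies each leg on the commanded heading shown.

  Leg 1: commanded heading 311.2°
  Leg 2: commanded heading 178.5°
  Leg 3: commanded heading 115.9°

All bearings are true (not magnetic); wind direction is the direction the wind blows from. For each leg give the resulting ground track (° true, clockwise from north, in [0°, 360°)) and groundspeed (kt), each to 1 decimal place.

Leg 1: track=307.2°, groundspeed=170.5 kt
Leg 2: track=181.6°, groundspeed=175.6 kt
Leg 3: track=119.7°, groundspeed=163.2 kt

Leg 1: heading 311.2°; drift -4.0° → track 307.2°, groundspeed 170.5 kt
Leg 2: heading 178.5°; drift +3.1° → track 181.6°, groundspeed 175.6 kt
Leg 3: heading 115.9°; drift +3.8° → track 119.7°, groundspeed 163.2 kt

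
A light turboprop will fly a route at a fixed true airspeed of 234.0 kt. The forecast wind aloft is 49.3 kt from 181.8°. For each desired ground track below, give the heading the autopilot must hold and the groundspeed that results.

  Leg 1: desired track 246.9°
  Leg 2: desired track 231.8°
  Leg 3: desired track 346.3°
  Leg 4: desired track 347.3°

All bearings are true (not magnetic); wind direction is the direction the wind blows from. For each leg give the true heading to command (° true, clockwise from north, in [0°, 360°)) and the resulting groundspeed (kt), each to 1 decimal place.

Leg 1: heading=235.9°, groundspeed=208.9 kt
Leg 2: heading=222.5°, groundspeed=199.2 kt
Leg 3: heading=343.1°, groundspeed=281.1 kt
Leg 4: heading=344.3°, groundspeed=281.4 kt

Leg 1: desired track 246.9°; wind correction -11.0° → command heading 235.9°, groundspeed 208.9 kt
Leg 2: desired track 231.8°; wind correction -9.3° → command heading 222.5°, groundspeed 199.2 kt
Leg 3: desired track 346.3°; wind correction -3.2° → command heading 343.1°, groundspeed 281.1 kt
Leg 4: desired track 347.3°; wind correction -3.0° → command heading 344.3°, groundspeed 281.4 kt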